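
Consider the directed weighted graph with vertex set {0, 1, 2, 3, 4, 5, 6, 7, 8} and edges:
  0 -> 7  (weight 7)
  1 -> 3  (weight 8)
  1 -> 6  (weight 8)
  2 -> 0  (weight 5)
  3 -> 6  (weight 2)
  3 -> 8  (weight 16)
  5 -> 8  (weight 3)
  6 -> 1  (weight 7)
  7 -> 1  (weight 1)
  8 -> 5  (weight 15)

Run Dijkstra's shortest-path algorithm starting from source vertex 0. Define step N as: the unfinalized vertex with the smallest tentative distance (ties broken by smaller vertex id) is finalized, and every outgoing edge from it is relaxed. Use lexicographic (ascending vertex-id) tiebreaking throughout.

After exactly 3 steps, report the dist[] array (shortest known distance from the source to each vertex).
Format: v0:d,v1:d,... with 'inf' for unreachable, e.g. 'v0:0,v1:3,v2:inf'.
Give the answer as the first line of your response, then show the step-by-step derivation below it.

v0:0,v1:8,v2:inf,v3:16,v4:inf,v5:inf,v6:16,v7:7,v8:inf

step 1: dist = v0:0,v1:inf,v2:inf,v3:inf,v4:inf,v5:inf,v6:inf,v7:7,v8:inf
step 2: dist = v0:0,v1:8,v2:inf,v3:inf,v4:inf,v5:inf,v6:inf,v7:7,v8:inf
step 3: dist = v0:0,v1:8,v2:inf,v3:16,v4:inf,v5:inf,v6:16,v7:7,v8:inf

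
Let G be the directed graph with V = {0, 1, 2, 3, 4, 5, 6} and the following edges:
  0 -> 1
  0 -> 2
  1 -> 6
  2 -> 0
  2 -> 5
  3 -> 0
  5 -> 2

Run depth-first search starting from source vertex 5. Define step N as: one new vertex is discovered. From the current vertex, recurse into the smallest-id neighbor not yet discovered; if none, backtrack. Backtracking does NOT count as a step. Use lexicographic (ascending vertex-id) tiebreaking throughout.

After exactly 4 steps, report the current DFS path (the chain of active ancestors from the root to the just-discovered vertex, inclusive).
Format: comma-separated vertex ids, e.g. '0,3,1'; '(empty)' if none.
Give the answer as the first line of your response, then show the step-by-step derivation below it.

5,2,0,1

step 1: discover 5; path=5; order=5
step 2: discover 2; path=5>2; order=5,2
step 3: discover 0; path=5>2>0; order=5,2,0
step 4: discover 1; path=5>2>0>1; order=5,2,0,1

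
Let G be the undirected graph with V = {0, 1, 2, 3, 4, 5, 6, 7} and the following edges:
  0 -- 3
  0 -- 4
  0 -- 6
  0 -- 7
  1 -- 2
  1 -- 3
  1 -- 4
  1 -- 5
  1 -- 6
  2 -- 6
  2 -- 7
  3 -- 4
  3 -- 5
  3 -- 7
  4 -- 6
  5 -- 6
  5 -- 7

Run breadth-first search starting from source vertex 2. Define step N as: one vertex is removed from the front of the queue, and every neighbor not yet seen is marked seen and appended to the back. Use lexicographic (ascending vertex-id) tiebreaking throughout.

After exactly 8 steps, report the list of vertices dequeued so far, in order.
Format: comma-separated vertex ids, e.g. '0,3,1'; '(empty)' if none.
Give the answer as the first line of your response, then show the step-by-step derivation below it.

2,1,6,7,3,4,5,0

step 1: dequeue 2; queue=[1,6,7]; order=2
step 2: dequeue 1; queue=[6,7,3,4,5]; order=2,1
step 3: dequeue 6; queue=[7,3,4,5,0]; order=2,1,6
step 4: dequeue 7; queue=[3,4,5,0]; order=2,1,6,7
step 5: dequeue 3; queue=[4,5,0]; order=2,1,6,7,3
step 6: dequeue 4; queue=[5,0]; order=2,1,6,7,3,4
step 7: dequeue 5; queue=[0]; order=2,1,6,7,3,4,5
step 8: dequeue 0; queue=[(empty)]; order=2,1,6,7,3,4,5,0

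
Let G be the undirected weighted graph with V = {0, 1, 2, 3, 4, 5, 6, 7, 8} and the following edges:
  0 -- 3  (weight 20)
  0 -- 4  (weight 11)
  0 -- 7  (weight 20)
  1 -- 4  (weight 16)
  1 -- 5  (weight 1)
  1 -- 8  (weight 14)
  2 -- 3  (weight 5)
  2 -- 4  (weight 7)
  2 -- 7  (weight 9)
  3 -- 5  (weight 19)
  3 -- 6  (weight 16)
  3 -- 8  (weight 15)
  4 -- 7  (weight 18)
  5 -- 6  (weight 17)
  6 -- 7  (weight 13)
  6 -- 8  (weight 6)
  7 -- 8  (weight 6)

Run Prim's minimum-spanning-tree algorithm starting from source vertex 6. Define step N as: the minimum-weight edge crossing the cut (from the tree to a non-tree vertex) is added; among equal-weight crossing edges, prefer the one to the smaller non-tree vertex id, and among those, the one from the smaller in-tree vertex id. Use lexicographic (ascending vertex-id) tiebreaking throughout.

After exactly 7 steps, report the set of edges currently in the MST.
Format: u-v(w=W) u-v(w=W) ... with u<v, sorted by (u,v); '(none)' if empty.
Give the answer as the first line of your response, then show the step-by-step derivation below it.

0-4(w=11) 1-8(w=14) 2-3(w=5) 2-4(w=7) 2-7(w=9) 6-8(w=6) 7-8(w=6)

step 1: add edge 6-8 (w=6); MST = {6-8(w=6)}
step 2: add edge 7-8 (w=6); MST = {6-8(w=6) 7-8(w=6)}
step 3: add edge 2-7 (w=9); MST = {2-7(w=9) 6-8(w=6) 7-8(w=6)}
step 4: add edge 2-3 (w=5); MST = {2-3(w=5) 2-7(w=9) 6-8(w=6) 7-8(w=6)}
step 5: add edge 2-4 (w=7); MST = {2-3(w=5) 2-4(w=7) 2-7(w=9) 6-8(w=6) 7-8(w=6)}
step 6: add edge 0-4 (w=11); MST = {0-4(w=11) 2-3(w=5) 2-4(w=7) 2-7(w=9) 6-8(w=6) 7-8(w=6)}
step 7: add edge 1-8 (w=14); MST = {0-4(w=11) 1-8(w=14) 2-3(w=5) 2-4(w=7) 2-7(w=9) 6-8(w=6) 7-8(w=6)}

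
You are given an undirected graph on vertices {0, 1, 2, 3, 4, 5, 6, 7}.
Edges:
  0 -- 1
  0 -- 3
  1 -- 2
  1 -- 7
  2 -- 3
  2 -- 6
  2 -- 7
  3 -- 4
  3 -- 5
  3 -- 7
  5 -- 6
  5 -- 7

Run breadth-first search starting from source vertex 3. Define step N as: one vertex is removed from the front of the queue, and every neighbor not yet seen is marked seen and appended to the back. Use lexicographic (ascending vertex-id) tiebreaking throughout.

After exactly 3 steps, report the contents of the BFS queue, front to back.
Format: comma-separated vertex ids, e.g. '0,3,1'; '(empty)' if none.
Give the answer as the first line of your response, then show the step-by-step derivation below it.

4,5,7,1,6

step 1: dequeue 3; queue=[0,2,4,5,7]; order=3
step 2: dequeue 0; queue=[2,4,5,7,1]; order=3,0
step 3: dequeue 2; queue=[4,5,7,1,6]; order=3,0,2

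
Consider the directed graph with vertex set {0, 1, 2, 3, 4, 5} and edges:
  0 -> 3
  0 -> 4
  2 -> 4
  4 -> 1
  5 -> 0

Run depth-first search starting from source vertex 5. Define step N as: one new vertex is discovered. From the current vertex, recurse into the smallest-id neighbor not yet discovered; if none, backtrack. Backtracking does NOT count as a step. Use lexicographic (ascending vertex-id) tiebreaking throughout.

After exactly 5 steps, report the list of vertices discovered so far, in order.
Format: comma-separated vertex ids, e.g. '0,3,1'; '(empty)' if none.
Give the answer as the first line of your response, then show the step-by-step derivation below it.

5,0,3,4,1

step 1: discover 5; path=5; order=5
step 2: discover 0; path=5>0; order=5,0
step 3: discover 3; path=5>0>3; order=5,0,3
step 4: discover 4; path=5>0>4; order=5,0,3,4
step 5: discover 1; path=5>0>4>1; order=5,0,3,4,1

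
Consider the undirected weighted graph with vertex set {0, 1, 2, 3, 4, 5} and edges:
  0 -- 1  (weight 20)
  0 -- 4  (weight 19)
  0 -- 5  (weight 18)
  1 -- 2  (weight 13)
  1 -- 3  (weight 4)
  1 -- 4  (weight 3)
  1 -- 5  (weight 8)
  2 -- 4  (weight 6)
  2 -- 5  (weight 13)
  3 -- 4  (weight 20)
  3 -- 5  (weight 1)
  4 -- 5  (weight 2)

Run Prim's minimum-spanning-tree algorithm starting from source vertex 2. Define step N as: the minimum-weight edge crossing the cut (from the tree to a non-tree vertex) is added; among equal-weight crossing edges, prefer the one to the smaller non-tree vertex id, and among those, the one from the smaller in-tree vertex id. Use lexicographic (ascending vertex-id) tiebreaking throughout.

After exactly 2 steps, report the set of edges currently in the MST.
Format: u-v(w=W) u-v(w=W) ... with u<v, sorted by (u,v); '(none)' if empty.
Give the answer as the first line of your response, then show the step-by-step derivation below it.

2-4(w=6) 4-5(w=2)

step 1: add edge 2-4 (w=6); MST = {2-4(w=6)}
step 2: add edge 4-5 (w=2); MST = {2-4(w=6) 4-5(w=2)}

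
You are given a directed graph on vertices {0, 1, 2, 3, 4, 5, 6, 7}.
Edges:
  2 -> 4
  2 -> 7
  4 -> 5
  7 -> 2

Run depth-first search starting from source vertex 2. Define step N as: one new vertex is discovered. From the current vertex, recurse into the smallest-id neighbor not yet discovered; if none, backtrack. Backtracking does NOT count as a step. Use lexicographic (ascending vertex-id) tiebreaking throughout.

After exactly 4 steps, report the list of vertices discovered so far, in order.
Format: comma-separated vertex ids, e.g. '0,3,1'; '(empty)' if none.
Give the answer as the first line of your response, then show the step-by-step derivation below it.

2,4,5,7

step 1: discover 2; path=2; order=2
step 2: discover 4; path=2>4; order=2,4
step 3: discover 5; path=2>4>5; order=2,4,5
step 4: discover 7; path=2>7; order=2,4,5,7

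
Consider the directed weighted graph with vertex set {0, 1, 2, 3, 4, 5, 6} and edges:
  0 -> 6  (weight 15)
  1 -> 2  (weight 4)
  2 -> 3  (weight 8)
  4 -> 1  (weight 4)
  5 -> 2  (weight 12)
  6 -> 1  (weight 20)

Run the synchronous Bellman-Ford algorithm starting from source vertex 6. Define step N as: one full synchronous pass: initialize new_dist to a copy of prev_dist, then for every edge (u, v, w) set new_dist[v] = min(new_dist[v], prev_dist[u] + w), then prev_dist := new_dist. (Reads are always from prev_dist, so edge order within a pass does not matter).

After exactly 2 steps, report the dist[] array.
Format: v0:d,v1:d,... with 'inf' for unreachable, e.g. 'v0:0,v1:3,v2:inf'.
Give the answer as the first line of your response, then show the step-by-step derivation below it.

v0:inf,v1:20,v2:24,v3:inf,v4:inf,v5:inf,v6:0

step 1: dist = v0:inf,v1:20,v2:inf,v3:inf,v4:inf,v5:inf,v6:0
step 2: dist = v0:inf,v1:20,v2:24,v3:inf,v4:inf,v5:inf,v6:0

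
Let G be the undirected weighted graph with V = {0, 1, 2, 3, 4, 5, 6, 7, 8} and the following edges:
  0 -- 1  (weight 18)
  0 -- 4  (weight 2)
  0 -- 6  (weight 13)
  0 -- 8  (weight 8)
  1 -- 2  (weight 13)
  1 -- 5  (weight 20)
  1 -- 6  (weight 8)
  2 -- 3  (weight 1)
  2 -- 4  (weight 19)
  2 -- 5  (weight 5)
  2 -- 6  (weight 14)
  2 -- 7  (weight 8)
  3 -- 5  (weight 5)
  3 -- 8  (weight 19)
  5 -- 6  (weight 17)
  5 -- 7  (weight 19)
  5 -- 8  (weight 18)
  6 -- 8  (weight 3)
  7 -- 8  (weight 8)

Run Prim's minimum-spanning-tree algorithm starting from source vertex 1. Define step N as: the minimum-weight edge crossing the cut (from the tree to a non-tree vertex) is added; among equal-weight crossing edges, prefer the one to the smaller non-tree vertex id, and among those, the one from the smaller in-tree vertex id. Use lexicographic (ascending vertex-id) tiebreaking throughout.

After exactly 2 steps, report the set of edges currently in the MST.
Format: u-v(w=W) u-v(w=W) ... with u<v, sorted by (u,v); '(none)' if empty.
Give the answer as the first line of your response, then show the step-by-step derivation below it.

1-6(w=8) 6-8(w=3)

step 1: add edge 1-6 (w=8); MST = {1-6(w=8)}
step 2: add edge 6-8 (w=3); MST = {1-6(w=8) 6-8(w=3)}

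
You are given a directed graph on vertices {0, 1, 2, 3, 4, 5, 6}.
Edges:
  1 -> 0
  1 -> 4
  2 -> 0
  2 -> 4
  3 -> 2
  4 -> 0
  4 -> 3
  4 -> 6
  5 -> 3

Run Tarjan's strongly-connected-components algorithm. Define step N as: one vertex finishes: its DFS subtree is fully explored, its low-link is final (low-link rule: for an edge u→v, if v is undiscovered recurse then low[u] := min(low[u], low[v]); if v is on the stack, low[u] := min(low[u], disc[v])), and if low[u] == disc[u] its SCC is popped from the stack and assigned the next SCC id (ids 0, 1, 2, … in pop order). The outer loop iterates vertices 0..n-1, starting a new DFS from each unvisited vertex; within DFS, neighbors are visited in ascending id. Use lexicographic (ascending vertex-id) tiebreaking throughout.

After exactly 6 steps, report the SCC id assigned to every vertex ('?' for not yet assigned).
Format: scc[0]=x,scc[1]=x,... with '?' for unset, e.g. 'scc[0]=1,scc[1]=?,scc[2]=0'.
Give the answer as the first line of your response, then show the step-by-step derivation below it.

scc[0]=0,scc[1]=3,scc[2]=2,scc[3]=2,scc[4]=2,scc[5]=?,scc[6]=1

step 1: low=(low[0]=0,low[1]=?,low[2]=?,low[3]=?,low[4]=?,low[5]=?,low[6]=?); scc=(scc[0]=0,scc[1]=?,scc[2]=?,scc[3]=?,scc[4]=?,scc[5]=?,scc[6]=?)
step 2: low=(low[0]=0,low[1]=1,low[2]=2,low[3]=3,low[4]=2,low[5]=?,low[6]=?); scc=(scc[0]=0,scc[1]=?,scc[2]=?,scc[3]=?,scc[4]=?,scc[5]=?,scc[6]=?)
step 3: low=(low[0]=0,low[1]=1,low[2]=2,low[3]=2,low[4]=2,low[5]=?,low[6]=?); scc=(scc[0]=0,scc[1]=?,scc[2]=?,scc[3]=?,scc[4]=?,scc[5]=?,scc[6]=?)
step 4: low=(low[0]=0,low[1]=1,low[2]=2,low[3]=2,low[4]=2,low[5]=?,low[6]=5); scc=(scc[0]=0,scc[1]=?,scc[2]=?,scc[3]=?,scc[4]=?,scc[5]=?,scc[6]=1)
step 5: low=(low[0]=0,low[1]=1,low[2]=2,low[3]=2,low[4]=2,low[5]=?,low[6]=5); scc=(scc[0]=0,scc[1]=?,scc[2]=2,scc[3]=2,scc[4]=2,scc[5]=?,scc[6]=1)
step 6: low=(low[0]=0,low[1]=1,low[2]=2,low[3]=2,low[4]=2,low[5]=?,low[6]=5); scc=(scc[0]=0,scc[1]=3,scc[2]=2,scc[3]=2,scc[4]=2,scc[5]=?,scc[6]=1)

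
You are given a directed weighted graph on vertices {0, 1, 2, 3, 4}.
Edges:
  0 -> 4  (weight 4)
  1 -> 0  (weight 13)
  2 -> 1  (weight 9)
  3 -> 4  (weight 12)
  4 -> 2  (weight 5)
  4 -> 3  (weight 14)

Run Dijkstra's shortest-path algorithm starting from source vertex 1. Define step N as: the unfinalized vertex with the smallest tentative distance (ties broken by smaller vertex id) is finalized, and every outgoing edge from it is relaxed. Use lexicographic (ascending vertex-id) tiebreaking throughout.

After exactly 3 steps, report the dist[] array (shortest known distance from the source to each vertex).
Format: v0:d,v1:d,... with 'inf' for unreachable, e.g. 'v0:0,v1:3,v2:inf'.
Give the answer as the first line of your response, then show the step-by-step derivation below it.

v0:13,v1:0,v2:22,v3:31,v4:17

step 1: dist = v0:13,v1:0,v2:inf,v3:inf,v4:inf
step 2: dist = v0:13,v1:0,v2:inf,v3:inf,v4:17
step 3: dist = v0:13,v1:0,v2:22,v3:31,v4:17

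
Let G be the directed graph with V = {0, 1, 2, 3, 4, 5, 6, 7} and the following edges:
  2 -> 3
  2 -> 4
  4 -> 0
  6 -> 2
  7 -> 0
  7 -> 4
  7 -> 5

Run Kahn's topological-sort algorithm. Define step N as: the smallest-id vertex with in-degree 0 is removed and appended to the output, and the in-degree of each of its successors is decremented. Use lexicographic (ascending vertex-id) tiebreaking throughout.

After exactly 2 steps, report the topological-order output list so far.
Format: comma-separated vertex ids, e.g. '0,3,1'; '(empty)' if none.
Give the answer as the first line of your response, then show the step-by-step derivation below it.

1,6

step 1: output 1; order=[1]; indeg=(2,0,1,1,2,1,0,0)
step 2: output 6; order=[1,6]; indeg=(2,0,0,1,2,1,0,0)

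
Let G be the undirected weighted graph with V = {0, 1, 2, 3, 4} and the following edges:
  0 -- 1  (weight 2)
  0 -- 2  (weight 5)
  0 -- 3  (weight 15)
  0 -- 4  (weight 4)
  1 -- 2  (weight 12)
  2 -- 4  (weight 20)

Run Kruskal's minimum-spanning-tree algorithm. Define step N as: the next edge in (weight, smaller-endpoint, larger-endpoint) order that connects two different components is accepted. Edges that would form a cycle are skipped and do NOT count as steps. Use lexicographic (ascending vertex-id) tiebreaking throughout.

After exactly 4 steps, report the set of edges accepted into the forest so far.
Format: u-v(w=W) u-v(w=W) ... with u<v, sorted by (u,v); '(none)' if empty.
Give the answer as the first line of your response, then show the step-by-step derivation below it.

0-1(w=2) 0-2(w=5) 0-3(w=15) 0-4(w=4)

step 1: add edge 0-1 (w=2); MST = {0-1(w=2)}
step 2: add edge 0-4 (w=4); MST = {0-1(w=2) 0-4(w=4)}
step 3: add edge 0-2 (w=5); MST = {0-1(w=2) 0-2(w=5) 0-4(w=4)}
step 4: add edge 0-3 (w=15); MST = {0-1(w=2) 0-2(w=5) 0-3(w=15) 0-4(w=4)}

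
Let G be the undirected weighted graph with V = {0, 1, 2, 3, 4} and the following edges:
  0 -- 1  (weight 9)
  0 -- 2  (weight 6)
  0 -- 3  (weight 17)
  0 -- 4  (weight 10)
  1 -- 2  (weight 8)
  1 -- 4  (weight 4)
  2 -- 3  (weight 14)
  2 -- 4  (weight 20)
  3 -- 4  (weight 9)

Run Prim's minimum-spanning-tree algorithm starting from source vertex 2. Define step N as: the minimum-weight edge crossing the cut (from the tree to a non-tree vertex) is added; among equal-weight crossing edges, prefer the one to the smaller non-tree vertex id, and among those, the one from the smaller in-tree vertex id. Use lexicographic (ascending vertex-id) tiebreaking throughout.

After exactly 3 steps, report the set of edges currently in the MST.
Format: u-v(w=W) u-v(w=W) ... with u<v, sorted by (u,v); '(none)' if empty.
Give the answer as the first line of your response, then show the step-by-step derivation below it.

0-2(w=6) 1-2(w=8) 1-4(w=4)

step 1: add edge 0-2 (w=6); MST = {0-2(w=6)}
step 2: add edge 1-2 (w=8); MST = {0-2(w=6) 1-2(w=8)}
step 3: add edge 1-4 (w=4); MST = {0-2(w=6) 1-2(w=8) 1-4(w=4)}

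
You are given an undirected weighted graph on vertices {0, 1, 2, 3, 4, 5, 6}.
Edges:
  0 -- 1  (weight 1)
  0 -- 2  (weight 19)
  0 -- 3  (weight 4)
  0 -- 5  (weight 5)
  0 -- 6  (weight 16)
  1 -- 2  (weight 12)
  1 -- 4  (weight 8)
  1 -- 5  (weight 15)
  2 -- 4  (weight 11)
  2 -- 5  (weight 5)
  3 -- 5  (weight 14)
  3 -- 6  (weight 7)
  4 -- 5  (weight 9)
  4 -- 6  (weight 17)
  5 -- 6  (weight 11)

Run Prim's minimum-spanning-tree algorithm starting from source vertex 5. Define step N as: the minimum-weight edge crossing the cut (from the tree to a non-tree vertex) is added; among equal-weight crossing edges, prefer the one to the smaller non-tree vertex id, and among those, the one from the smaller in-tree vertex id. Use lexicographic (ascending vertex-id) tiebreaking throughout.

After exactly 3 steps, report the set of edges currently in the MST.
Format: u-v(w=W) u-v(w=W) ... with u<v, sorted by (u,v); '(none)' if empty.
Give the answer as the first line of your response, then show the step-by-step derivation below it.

0-1(w=1) 0-3(w=4) 0-5(w=5)

step 1: add edge 0-5 (w=5); MST = {0-5(w=5)}
step 2: add edge 0-1 (w=1); MST = {0-1(w=1) 0-5(w=5)}
step 3: add edge 0-3 (w=4); MST = {0-1(w=1) 0-3(w=4) 0-5(w=5)}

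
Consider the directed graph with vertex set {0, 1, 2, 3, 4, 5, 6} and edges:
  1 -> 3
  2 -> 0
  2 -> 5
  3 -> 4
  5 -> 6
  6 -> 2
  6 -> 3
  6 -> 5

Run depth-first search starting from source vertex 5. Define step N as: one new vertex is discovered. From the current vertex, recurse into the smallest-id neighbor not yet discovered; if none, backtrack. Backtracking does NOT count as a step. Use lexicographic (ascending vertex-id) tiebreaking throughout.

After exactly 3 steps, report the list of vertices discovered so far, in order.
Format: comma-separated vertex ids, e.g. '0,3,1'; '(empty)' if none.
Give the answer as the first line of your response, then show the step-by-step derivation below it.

5,6,2

step 1: discover 5; path=5; order=5
step 2: discover 6; path=5>6; order=5,6
step 3: discover 2; path=5>6>2; order=5,6,2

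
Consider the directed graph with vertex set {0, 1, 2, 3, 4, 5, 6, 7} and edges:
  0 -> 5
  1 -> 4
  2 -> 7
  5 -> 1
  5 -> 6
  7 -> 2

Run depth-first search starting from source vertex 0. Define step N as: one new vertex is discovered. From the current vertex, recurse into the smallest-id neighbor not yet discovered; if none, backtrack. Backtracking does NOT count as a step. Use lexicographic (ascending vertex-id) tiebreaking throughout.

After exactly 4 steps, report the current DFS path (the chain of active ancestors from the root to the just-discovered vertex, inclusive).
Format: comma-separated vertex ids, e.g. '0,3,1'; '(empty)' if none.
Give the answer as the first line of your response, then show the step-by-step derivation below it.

0,5,1,4

step 1: discover 0; path=0; order=0
step 2: discover 5; path=0>5; order=0,5
step 3: discover 1; path=0>5>1; order=0,5,1
step 4: discover 4; path=0>5>1>4; order=0,5,1,4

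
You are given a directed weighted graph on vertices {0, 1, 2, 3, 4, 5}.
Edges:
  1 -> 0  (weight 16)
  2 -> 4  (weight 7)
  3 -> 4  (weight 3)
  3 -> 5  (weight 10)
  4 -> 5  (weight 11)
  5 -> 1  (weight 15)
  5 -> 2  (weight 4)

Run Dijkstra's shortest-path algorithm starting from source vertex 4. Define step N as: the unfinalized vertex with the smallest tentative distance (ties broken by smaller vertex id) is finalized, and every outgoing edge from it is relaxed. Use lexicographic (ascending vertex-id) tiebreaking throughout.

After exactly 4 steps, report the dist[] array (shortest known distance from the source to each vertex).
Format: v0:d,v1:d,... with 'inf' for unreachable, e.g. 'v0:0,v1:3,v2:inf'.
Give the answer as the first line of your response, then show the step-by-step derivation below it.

v0:42,v1:26,v2:15,v3:inf,v4:0,v5:11

step 1: dist = v0:inf,v1:inf,v2:inf,v3:inf,v4:0,v5:11
step 2: dist = v0:inf,v1:26,v2:15,v3:inf,v4:0,v5:11
step 3: dist = v0:inf,v1:26,v2:15,v3:inf,v4:0,v5:11
step 4: dist = v0:42,v1:26,v2:15,v3:inf,v4:0,v5:11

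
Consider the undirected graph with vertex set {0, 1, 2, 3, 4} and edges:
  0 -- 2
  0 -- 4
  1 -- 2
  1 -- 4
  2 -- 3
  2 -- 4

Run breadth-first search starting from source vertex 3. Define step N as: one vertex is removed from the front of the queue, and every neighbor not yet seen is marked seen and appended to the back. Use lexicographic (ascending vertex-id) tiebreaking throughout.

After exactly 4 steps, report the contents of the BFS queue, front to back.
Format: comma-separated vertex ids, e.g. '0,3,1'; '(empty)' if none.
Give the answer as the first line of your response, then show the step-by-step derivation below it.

4

step 1: dequeue 3; queue=[2]; order=3
step 2: dequeue 2; queue=[0,1,4]; order=3,2
step 3: dequeue 0; queue=[1,4]; order=3,2,0
step 4: dequeue 1; queue=[4]; order=3,2,0,1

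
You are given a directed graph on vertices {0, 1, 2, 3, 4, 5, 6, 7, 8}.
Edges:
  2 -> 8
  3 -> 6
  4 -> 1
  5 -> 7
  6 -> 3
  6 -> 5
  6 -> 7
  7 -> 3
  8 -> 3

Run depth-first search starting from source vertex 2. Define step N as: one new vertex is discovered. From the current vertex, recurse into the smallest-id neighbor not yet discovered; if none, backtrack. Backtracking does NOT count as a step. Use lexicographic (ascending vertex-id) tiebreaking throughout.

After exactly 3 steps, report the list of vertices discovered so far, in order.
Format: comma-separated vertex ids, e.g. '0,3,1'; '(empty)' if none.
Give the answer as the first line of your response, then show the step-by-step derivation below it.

2,8,3

step 1: discover 2; path=2; order=2
step 2: discover 8; path=2>8; order=2,8
step 3: discover 3; path=2>8>3; order=2,8,3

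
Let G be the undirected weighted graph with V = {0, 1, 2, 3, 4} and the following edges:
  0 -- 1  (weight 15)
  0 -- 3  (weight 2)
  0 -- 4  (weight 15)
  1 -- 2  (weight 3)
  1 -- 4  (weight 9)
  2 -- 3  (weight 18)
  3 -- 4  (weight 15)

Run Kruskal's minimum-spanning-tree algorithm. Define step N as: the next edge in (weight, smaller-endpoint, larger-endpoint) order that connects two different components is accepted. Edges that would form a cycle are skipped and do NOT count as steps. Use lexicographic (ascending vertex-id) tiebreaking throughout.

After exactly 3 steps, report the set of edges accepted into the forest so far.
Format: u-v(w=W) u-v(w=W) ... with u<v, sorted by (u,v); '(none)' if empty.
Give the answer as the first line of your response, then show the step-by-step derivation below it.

0-3(w=2) 1-2(w=3) 1-4(w=9)

step 1: add edge 0-3 (w=2); MST = {0-3(w=2)}
step 2: add edge 1-2 (w=3); MST = {0-3(w=2) 1-2(w=3)}
step 3: add edge 1-4 (w=9); MST = {0-3(w=2) 1-2(w=3) 1-4(w=9)}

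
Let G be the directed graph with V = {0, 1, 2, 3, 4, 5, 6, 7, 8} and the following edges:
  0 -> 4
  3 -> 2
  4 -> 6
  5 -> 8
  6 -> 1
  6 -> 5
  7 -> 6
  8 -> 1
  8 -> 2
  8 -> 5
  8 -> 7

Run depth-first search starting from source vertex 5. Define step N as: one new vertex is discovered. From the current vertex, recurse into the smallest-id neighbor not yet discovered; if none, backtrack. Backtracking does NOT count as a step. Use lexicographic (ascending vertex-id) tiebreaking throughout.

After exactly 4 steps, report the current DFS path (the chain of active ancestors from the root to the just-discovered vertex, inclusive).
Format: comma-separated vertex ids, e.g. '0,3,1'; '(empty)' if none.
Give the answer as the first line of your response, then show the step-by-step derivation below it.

5,8,2

step 1: discover 5; path=5; order=5
step 2: discover 8; path=5>8; order=5,8
step 3: discover 1; path=5>8>1; order=5,8,1
step 4: discover 2; path=5>8>2; order=5,8,1,2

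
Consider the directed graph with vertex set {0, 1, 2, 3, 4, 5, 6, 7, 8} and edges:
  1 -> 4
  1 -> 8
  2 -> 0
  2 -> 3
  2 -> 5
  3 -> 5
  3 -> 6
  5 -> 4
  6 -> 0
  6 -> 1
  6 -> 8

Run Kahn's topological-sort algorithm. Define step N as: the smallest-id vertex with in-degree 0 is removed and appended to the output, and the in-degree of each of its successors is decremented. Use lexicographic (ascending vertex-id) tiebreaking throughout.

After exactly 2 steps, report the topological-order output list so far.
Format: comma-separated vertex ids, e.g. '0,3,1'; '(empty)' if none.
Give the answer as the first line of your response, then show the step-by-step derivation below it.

2,3

step 1: output 2; order=[2]; indeg=(1,1,0,0,2,1,1,0,2)
step 2: output 3; order=[2,3]; indeg=(1,1,0,0,2,0,0,0,2)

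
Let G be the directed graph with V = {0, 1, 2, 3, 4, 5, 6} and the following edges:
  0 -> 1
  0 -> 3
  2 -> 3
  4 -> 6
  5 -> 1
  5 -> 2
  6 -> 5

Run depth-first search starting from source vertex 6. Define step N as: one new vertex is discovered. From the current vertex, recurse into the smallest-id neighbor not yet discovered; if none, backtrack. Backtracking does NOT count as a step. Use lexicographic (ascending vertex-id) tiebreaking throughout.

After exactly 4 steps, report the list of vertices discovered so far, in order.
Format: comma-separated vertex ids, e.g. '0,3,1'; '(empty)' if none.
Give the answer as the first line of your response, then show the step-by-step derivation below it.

6,5,1,2

step 1: discover 6; path=6; order=6
step 2: discover 5; path=6>5; order=6,5
step 3: discover 1; path=6>5>1; order=6,5,1
step 4: discover 2; path=6>5>2; order=6,5,1,2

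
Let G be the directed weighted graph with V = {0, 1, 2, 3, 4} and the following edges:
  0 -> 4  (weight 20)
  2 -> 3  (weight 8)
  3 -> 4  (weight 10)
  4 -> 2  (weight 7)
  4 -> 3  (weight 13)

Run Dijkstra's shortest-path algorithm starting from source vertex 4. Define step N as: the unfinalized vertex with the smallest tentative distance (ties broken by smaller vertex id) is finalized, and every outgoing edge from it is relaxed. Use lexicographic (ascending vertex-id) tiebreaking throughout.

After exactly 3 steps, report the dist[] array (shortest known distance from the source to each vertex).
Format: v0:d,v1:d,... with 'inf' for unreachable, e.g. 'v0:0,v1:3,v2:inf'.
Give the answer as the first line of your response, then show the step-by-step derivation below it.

v0:inf,v1:inf,v2:7,v3:13,v4:0

step 1: dist = v0:inf,v1:inf,v2:7,v3:13,v4:0
step 2: dist = v0:inf,v1:inf,v2:7,v3:13,v4:0
step 3: dist = v0:inf,v1:inf,v2:7,v3:13,v4:0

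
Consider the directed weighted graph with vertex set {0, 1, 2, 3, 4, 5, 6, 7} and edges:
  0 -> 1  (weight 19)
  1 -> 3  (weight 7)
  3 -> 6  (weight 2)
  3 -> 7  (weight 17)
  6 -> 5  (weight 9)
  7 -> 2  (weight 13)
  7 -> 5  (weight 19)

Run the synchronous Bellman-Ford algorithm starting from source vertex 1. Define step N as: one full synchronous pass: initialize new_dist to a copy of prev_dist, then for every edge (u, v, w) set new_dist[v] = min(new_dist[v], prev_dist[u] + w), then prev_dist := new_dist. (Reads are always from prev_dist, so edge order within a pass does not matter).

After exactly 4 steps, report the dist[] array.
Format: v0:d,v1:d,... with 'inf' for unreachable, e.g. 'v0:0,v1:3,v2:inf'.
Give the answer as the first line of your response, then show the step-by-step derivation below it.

v0:inf,v1:0,v2:37,v3:7,v4:inf,v5:18,v6:9,v7:24

step 1: dist = v0:inf,v1:0,v2:inf,v3:7,v4:inf,v5:inf,v6:inf,v7:inf
step 2: dist = v0:inf,v1:0,v2:inf,v3:7,v4:inf,v5:inf,v6:9,v7:24
step 3: dist = v0:inf,v1:0,v2:37,v3:7,v4:inf,v5:18,v6:9,v7:24
step 4: dist = v0:inf,v1:0,v2:37,v3:7,v4:inf,v5:18,v6:9,v7:24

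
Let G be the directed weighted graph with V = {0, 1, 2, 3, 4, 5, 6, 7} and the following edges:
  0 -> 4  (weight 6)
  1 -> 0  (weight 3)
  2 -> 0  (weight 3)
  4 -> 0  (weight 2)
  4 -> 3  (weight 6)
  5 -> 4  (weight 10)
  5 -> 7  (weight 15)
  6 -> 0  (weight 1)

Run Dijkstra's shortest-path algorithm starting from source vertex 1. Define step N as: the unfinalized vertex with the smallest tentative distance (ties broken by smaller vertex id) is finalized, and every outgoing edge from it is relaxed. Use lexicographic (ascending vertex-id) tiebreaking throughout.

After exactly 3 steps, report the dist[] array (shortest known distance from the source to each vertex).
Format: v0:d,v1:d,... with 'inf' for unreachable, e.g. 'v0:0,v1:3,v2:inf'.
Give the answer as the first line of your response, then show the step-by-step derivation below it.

v0:3,v1:0,v2:inf,v3:15,v4:9,v5:inf,v6:inf,v7:inf

step 1: dist = v0:3,v1:0,v2:inf,v3:inf,v4:inf,v5:inf,v6:inf,v7:inf
step 2: dist = v0:3,v1:0,v2:inf,v3:inf,v4:9,v5:inf,v6:inf,v7:inf
step 3: dist = v0:3,v1:0,v2:inf,v3:15,v4:9,v5:inf,v6:inf,v7:inf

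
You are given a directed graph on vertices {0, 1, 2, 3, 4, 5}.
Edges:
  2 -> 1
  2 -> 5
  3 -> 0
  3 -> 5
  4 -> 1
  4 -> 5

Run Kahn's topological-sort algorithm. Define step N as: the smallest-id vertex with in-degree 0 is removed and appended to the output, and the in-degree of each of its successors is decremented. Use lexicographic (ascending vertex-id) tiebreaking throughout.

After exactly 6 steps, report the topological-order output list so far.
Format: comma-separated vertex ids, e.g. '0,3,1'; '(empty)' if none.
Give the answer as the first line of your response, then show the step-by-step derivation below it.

2,3,0,4,1,5

step 1: output 2; order=[2]; indeg=(1,1,0,0,0,2)
step 2: output 3; order=[2,3]; indeg=(0,1,0,0,0,1)
step 3: output 0; order=[2,3,0]; indeg=(0,1,0,0,0,1)
step 4: output 4; order=[2,3,0,4]; indeg=(0,0,0,0,0,0)
step 5: output 1; order=[2,3,0,4,1]; indeg=(0,0,0,0,0,0)
step 6: output 5; order=[2,3,0,4,1,5]; indeg=(0,0,0,0,0,0)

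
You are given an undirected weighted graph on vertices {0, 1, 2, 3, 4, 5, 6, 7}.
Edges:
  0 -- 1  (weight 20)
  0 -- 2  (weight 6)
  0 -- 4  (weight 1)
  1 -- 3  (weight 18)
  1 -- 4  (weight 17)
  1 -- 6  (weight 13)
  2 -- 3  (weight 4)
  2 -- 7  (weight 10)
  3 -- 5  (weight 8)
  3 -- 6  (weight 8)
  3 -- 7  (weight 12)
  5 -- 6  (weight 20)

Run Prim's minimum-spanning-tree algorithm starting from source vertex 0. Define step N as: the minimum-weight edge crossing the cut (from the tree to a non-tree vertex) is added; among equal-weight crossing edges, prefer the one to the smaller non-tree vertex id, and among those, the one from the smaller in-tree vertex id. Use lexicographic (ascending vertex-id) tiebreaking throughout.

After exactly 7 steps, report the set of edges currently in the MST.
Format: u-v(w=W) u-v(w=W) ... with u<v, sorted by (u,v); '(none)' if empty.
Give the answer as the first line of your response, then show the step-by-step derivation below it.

0-2(w=6) 0-4(w=1) 1-6(w=13) 2-3(w=4) 2-7(w=10) 3-5(w=8) 3-6(w=8)

step 1: add edge 0-4 (w=1); MST = {0-4(w=1)}
step 2: add edge 0-2 (w=6); MST = {0-2(w=6) 0-4(w=1)}
step 3: add edge 2-3 (w=4); MST = {0-2(w=6) 0-4(w=1) 2-3(w=4)}
step 4: add edge 3-5 (w=8); MST = {0-2(w=6) 0-4(w=1) 2-3(w=4) 3-5(w=8)}
step 5: add edge 3-6 (w=8); MST = {0-2(w=6) 0-4(w=1) 2-3(w=4) 3-5(w=8) 3-6(w=8)}
step 6: add edge 2-7 (w=10); MST = {0-2(w=6) 0-4(w=1) 2-3(w=4) 2-7(w=10) 3-5(w=8) 3-6(w=8)}
step 7: add edge 1-6 (w=13); MST = {0-2(w=6) 0-4(w=1) 1-6(w=13) 2-3(w=4) 2-7(w=10) 3-5(w=8) 3-6(w=8)}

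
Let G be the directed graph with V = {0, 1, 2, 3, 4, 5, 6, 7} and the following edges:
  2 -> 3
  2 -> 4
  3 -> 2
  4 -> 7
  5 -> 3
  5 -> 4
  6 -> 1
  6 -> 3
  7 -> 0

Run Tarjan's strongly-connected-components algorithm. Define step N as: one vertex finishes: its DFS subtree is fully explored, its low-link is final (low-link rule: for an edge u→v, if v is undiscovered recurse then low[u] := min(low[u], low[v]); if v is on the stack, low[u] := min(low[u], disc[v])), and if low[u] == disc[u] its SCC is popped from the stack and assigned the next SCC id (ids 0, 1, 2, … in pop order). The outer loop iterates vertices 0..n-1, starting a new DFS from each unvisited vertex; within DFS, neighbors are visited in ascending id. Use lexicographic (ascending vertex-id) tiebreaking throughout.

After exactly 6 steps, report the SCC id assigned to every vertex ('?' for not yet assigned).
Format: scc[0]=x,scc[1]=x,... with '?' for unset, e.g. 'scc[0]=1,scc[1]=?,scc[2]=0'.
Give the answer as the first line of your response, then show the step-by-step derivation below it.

scc[0]=0,scc[1]=1,scc[2]=4,scc[3]=4,scc[4]=3,scc[5]=?,scc[6]=?,scc[7]=2

step 1: low=(low[0]=0,low[1]=?,low[2]=?,low[3]=?,low[4]=?,low[5]=?,low[6]=?,low[7]=?); scc=(scc[0]=0,scc[1]=?,scc[2]=?,scc[3]=?,scc[4]=?,scc[5]=?,scc[6]=?,scc[7]=?)
step 2: low=(low[0]=0,low[1]=1,low[2]=?,low[3]=?,low[4]=?,low[5]=?,low[6]=?,low[7]=?); scc=(scc[0]=0,scc[1]=1,scc[2]=?,scc[3]=?,scc[4]=?,scc[5]=?,scc[6]=?,scc[7]=?)
step 3: low=(low[0]=0,low[1]=1,low[2]=2,low[3]=2,low[4]=?,low[5]=?,low[6]=?,low[7]=?); scc=(scc[0]=0,scc[1]=1,scc[2]=?,scc[3]=?,scc[4]=?,scc[5]=?,scc[6]=?,scc[7]=?)
step 4: low=(low[0]=0,low[1]=1,low[2]=2,low[3]=2,low[4]=4,low[5]=?,low[6]=?,low[7]=5); scc=(scc[0]=0,scc[1]=1,scc[2]=?,scc[3]=?,scc[4]=?,scc[5]=?,scc[6]=?,scc[7]=2)
step 5: low=(low[0]=0,low[1]=1,low[2]=2,low[3]=2,low[4]=4,low[5]=?,low[6]=?,low[7]=5); scc=(scc[0]=0,scc[1]=1,scc[2]=?,scc[3]=?,scc[4]=3,scc[5]=?,scc[6]=?,scc[7]=2)
step 6: low=(low[0]=0,low[1]=1,low[2]=2,low[3]=2,low[4]=4,low[5]=?,low[6]=?,low[7]=5); scc=(scc[0]=0,scc[1]=1,scc[2]=4,scc[3]=4,scc[4]=3,scc[5]=?,scc[6]=?,scc[7]=2)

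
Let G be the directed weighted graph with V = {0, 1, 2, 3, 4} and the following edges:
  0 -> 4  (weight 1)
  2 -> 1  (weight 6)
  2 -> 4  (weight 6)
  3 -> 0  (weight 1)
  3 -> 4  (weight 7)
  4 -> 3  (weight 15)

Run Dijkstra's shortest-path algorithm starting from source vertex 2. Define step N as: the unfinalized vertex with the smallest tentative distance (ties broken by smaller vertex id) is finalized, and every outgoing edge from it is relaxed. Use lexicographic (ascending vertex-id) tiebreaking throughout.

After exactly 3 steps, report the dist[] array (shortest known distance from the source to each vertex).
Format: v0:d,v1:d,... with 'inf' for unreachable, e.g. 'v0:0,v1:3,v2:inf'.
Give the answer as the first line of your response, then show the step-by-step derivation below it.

v0:inf,v1:6,v2:0,v3:21,v4:6

step 1: dist = v0:inf,v1:6,v2:0,v3:inf,v4:6
step 2: dist = v0:inf,v1:6,v2:0,v3:inf,v4:6
step 3: dist = v0:inf,v1:6,v2:0,v3:21,v4:6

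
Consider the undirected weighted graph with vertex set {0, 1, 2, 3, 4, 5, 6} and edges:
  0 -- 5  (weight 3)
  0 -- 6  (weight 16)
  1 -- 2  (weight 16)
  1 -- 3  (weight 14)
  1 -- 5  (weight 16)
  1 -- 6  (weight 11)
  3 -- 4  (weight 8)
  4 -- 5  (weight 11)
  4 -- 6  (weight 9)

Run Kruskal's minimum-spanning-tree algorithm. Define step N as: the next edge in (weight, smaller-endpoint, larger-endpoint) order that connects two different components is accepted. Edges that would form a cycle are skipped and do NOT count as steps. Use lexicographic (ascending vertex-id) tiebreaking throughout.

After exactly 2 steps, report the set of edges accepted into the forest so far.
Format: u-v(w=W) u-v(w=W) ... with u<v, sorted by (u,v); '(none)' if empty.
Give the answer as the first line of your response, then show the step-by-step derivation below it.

0-5(w=3) 3-4(w=8)

step 1: add edge 0-5 (w=3); MST = {0-5(w=3)}
step 2: add edge 3-4 (w=8); MST = {0-5(w=3) 3-4(w=8)}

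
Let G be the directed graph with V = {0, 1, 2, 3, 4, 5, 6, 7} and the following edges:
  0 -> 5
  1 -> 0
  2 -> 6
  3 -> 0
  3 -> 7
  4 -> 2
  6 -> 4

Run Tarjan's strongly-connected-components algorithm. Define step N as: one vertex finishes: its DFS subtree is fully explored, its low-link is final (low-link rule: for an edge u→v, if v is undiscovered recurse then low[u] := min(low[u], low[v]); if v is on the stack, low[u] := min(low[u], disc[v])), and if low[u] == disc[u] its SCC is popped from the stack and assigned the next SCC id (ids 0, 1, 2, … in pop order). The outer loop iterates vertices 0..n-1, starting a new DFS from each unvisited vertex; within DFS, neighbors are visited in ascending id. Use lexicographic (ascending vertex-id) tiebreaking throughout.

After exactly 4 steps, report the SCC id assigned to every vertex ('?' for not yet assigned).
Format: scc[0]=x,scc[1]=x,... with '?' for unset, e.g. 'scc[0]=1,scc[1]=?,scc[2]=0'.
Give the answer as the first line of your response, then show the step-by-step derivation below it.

scc[0]=1,scc[1]=2,scc[2]=?,scc[3]=?,scc[4]=?,scc[5]=0,scc[6]=?,scc[7]=?

step 1: low=(low[0]=0,low[1]=?,low[2]=?,low[3]=?,low[4]=?,low[5]=1,low[6]=?,low[7]=?); scc=(scc[0]=?,scc[1]=?,scc[2]=?,scc[3]=?,scc[4]=?,scc[5]=0,scc[6]=?,scc[7]=?)
step 2: low=(low[0]=0,low[1]=?,low[2]=?,low[3]=?,low[4]=?,low[5]=1,low[6]=?,low[7]=?); scc=(scc[0]=1,scc[1]=?,scc[2]=?,scc[3]=?,scc[4]=?,scc[5]=0,scc[6]=?,scc[7]=?)
step 3: low=(low[0]=0,low[1]=2,low[2]=?,low[3]=?,low[4]=?,low[5]=1,low[6]=?,low[7]=?); scc=(scc[0]=1,scc[1]=2,scc[2]=?,scc[3]=?,scc[4]=?,scc[5]=0,scc[6]=?,scc[7]=?)
step 4: low=(low[0]=0,low[1]=2,low[2]=3,low[3]=?,low[4]=3,low[5]=1,low[6]=4,low[7]=?); scc=(scc[0]=1,scc[1]=2,scc[2]=?,scc[3]=?,scc[4]=?,scc[5]=0,scc[6]=?,scc[7]=?)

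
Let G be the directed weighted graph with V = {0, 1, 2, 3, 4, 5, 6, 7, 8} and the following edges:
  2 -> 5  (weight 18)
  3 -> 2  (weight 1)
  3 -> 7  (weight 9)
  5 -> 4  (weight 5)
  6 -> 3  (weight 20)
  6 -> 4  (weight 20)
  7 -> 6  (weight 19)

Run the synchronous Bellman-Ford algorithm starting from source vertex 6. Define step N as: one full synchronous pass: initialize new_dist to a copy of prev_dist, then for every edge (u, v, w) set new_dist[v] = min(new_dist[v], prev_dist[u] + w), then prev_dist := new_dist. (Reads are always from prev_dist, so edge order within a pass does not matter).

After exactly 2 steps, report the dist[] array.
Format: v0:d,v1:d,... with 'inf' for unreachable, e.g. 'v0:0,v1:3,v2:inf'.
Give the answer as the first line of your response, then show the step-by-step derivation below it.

v0:inf,v1:inf,v2:21,v3:20,v4:20,v5:inf,v6:0,v7:29,v8:inf

step 1: dist = v0:inf,v1:inf,v2:inf,v3:20,v4:20,v5:inf,v6:0,v7:inf,v8:inf
step 2: dist = v0:inf,v1:inf,v2:21,v3:20,v4:20,v5:inf,v6:0,v7:29,v8:inf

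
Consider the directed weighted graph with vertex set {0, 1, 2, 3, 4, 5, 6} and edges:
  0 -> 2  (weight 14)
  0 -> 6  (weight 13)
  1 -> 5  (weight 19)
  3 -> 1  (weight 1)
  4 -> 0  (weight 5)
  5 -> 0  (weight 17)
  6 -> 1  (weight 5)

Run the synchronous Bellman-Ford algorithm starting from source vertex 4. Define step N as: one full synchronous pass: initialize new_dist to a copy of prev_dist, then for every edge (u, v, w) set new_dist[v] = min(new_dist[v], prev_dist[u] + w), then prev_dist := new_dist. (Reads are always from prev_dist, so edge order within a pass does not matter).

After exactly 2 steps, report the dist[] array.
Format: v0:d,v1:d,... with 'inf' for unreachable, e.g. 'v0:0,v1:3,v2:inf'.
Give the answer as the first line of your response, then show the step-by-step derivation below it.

v0:5,v1:inf,v2:19,v3:inf,v4:0,v5:inf,v6:18

step 1: dist = v0:5,v1:inf,v2:inf,v3:inf,v4:0,v5:inf,v6:inf
step 2: dist = v0:5,v1:inf,v2:19,v3:inf,v4:0,v5:inf,v6:18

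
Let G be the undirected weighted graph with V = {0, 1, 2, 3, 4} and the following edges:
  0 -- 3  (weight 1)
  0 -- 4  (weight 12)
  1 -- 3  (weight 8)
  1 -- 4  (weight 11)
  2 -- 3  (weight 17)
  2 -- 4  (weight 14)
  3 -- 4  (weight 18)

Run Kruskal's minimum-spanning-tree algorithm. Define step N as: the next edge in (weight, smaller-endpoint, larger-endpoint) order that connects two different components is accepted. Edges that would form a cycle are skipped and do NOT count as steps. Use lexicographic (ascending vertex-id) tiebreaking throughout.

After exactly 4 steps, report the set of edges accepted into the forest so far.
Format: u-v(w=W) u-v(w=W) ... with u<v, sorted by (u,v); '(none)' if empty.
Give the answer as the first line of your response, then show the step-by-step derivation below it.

0-3(w=1) 1-3(w=8) 1-4(w=11) 2-4(w=14)

step 1: add edge 0-3 (w=1); MST = {0-3(w=1)}
step 2: add edge 1-3 (w=8); MST = {0-3(w=1) 1-3(w=8)}
step 3: add edge 1-4 (w=11); MST = {0-3(w=1) 1-3(w=8) 1-4(w=11)}
step 4: add edge 2-4 (w=14); MST = {0-3(w=1) 1-3(w=8) 1-4(w=11) 2-4(w=14)}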